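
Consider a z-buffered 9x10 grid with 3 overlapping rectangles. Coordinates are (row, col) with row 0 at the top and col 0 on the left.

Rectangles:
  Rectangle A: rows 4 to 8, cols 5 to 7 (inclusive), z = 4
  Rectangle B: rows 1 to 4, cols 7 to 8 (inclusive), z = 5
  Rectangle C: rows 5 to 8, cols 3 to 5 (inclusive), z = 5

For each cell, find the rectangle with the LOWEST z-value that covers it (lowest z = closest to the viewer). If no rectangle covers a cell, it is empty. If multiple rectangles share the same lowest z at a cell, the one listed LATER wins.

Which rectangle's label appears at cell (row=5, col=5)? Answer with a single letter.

Answer: A

Derivation:
Check cell (5,5):
  A: rows 4-8 cols 5-7 z=4 -> covers; best now A (z=4)
  B: rows 1-4 cols 7-8 -> outside (row miss)
  C: rows 5-8 cols 3-5 z=5 -> covers; best now A (z=4)
Winner: A at z=4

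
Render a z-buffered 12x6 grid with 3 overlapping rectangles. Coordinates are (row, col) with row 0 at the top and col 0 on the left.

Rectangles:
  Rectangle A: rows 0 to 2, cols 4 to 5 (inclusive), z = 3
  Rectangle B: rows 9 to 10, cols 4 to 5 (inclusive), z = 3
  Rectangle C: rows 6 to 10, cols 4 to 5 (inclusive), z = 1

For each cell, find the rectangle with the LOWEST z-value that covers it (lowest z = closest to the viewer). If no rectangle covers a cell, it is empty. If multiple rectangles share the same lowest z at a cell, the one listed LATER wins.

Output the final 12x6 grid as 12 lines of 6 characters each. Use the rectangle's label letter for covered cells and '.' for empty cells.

....AA
....AA
....AA
......
......
......
....CC
....CC
....CC
....CC
....CC
......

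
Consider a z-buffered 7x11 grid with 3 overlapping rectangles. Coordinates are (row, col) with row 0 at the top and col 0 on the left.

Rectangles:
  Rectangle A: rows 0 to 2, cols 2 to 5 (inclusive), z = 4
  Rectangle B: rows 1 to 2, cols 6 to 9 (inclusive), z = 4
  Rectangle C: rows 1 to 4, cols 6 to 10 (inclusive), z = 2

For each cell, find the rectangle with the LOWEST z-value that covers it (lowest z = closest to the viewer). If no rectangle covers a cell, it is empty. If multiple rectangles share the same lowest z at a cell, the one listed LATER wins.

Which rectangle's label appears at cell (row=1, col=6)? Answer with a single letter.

Answer: C

Derivation:
Check cell (1,6):
  A: rows 0-2 cols 2-5 -> outside (col miss)
  B: rows 1-2 cols 6-9 z=4 -> covers; best now B (z=4)
  C: rows 1-4 cols 6-10 z=2 -> covers; best now C (z=2)
Winner: C at z=2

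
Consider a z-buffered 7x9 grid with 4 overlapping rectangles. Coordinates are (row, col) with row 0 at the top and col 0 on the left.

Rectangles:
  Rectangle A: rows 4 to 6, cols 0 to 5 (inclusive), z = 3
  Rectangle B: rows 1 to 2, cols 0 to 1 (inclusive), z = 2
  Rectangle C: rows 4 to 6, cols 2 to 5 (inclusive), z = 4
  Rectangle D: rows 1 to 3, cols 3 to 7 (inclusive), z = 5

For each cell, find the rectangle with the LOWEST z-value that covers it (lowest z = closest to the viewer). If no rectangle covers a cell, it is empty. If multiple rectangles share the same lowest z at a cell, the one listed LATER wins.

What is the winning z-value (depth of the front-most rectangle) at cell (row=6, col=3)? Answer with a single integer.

Check cell (6,3):
  A: rows 4-6 cols 0-5 z=3 -> covers; best now A (z=3)
  B: rows 1-2 cols 0-1 -> outside (row miss)
  C: rows 4-6 cols 2-5 z=4 -> covers; best now A (z=3)
  D: rows 1-3 cols 3-7 -> outside (row miss)
Winner: A at z=3

Answer: 3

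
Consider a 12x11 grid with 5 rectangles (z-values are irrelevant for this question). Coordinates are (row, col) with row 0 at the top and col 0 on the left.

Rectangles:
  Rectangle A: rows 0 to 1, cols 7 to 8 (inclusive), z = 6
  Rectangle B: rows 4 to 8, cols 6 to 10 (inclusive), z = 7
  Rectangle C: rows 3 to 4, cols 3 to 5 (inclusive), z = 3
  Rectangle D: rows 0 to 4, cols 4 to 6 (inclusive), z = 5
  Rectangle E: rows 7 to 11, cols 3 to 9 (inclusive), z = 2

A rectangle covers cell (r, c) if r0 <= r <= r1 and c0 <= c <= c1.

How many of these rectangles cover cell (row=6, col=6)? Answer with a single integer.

Answer: 1

Derivation:
Check cell (6,6):
  A: rows 0-1 cols 7-8 -> outside (row miss)
  B: rows 4-8 cols 6-10 -> covers
  C: rows 3-4 cols 3-5 -> outside (row miss)
  D: rows 0-4 cols 4-6 -> outside (row miss)
  E: rows 7-11 cols 3-9 -> outside (row miss)
Count covering = 1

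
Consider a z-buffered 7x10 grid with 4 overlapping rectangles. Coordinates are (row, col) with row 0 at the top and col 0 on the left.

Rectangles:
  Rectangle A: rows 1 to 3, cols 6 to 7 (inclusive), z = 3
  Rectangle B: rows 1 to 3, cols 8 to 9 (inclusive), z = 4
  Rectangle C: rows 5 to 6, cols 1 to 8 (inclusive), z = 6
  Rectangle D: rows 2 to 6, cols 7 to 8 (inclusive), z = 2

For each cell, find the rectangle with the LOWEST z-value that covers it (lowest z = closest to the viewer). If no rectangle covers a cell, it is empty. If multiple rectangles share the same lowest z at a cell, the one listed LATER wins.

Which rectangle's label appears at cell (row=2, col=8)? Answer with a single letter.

Answer: D

Derivation:
Check cell (2,8):
  A: rows 1-3 cols 6-7 -> outside (col miss)
  B: rows 1-3 cols 8-9 z=4 -> covers; best now B (z=4)
  C: rows 5-6 cols 1-8 -> outside (row miss)
  D: rows 2-6 cols 7-8 z=2 -> covers; best now D (z=2)
Winner: D at z=2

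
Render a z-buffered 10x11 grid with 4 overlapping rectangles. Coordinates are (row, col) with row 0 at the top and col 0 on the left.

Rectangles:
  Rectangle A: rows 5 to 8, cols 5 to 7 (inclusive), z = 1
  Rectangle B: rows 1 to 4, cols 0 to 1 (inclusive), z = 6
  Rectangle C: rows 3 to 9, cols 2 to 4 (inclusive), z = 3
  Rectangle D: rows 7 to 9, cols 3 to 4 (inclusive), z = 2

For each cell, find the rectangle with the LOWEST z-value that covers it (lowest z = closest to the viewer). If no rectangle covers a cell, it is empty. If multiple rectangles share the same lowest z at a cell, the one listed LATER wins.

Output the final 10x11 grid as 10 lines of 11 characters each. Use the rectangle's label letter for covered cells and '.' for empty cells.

...........
BB.........
BB.........
BBCCC......
BBCCC......
..CCCAAA...
..CCCAAA...
..CDDAAA...
..CDDAAA...
..CDD......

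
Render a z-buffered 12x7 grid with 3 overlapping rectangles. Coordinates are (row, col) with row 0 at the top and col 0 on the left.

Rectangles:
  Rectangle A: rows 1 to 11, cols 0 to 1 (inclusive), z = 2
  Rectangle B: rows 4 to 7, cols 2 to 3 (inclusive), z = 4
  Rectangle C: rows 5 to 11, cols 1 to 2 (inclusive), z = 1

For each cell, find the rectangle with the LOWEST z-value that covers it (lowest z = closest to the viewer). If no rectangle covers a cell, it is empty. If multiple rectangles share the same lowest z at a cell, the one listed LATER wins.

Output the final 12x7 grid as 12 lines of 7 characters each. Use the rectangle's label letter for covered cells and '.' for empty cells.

.......
AA.....
AA.....
AA.....
AABB...
ACCB...
ACCB...
ACCB...
ACC....
ACC....
ACC....
ACC....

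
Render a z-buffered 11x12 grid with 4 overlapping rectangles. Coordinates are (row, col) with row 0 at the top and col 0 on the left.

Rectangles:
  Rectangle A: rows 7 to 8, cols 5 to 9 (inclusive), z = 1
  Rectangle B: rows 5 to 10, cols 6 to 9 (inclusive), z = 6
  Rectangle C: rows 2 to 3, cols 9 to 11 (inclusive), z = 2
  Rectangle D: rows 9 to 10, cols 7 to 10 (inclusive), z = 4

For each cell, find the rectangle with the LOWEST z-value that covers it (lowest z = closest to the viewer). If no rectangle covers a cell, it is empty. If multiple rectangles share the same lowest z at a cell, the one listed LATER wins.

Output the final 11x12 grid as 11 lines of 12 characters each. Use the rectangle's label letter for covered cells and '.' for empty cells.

............
............
.........CCC
.........CCC
............
......BBBB..
......BBBB..
.....AAAAA..
.....AAAAA..
......BDDDD.
......BDDDD.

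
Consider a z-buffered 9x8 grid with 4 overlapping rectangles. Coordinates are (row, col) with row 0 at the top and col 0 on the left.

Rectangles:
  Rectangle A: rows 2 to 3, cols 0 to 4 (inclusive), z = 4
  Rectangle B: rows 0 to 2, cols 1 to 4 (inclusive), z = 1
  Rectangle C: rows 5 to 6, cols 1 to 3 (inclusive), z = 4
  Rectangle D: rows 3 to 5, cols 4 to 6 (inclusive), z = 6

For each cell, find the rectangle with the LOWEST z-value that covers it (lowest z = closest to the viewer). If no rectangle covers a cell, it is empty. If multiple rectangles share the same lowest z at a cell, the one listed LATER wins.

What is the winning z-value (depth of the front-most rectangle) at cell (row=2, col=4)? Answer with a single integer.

Answer: 1

Derivation:
Check cell (2,4):
  A: rows 2-3 cols 0-4 z=4 -> covers; best now A (z=4)
  B: rows 0-2 cols 1-4 z=1 -> covers; best now B (z=1)
  C: rows 5-6 cols 1-3 -> outside (row miss)
  D: rows 3-5 cols 4-6 -> outside (row miss)
Winner: B at z=1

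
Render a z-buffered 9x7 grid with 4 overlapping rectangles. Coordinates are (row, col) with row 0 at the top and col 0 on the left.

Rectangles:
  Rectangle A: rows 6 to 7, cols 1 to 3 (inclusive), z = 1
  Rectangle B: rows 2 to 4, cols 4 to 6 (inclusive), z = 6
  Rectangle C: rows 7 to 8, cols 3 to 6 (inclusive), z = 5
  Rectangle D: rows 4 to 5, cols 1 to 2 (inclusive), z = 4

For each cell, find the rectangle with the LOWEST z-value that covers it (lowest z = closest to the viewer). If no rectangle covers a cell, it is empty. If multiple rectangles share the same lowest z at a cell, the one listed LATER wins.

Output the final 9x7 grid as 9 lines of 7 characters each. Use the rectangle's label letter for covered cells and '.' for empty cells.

.......
.......
....BBB
....BBB
.DD.BBB
.DD....
.AAA...
.AAACCC
...CCCC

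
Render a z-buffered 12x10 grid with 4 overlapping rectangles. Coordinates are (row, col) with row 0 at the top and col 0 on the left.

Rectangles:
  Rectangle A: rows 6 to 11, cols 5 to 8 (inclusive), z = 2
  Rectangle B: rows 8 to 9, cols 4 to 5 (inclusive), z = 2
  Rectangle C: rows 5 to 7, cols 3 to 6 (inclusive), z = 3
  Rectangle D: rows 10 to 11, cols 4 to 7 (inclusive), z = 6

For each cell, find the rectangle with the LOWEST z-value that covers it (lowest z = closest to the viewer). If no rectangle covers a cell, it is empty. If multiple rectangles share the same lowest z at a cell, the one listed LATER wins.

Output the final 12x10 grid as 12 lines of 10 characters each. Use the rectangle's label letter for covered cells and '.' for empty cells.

..........
..........
..........
..........
..........
...CCCC...
...CCAAAA.
...CCAAAA.
....BBAAA.
....BBAAA.
....DAAAA.
....DAAAA.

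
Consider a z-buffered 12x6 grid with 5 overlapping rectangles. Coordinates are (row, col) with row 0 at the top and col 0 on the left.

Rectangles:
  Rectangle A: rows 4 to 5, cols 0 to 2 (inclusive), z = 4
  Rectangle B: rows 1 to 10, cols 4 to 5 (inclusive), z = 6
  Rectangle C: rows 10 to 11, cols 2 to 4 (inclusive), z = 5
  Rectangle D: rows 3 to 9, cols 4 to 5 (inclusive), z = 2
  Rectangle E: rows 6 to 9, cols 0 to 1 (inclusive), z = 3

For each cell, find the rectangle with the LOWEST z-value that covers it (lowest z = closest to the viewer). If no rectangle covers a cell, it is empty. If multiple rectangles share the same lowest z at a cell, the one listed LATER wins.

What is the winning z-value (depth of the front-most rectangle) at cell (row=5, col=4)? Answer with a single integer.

Answer: 2

Derivation:
Check cell (5,4):
  A: rows 4-5 cols 0-2 -> outside (col miss)
  B: rows 1-10 cols 4-5 z=6 -> covers; best now B (z=6)
  C: rows 10-11 cols 2-4 -> outside (row miss)
  D: rows 3-9 cols 4-5 z=2 -> covers; best now D (z=2)
  E: rows 6-9 cols 0-1 -> outside (row miss)
Winner: D at z=2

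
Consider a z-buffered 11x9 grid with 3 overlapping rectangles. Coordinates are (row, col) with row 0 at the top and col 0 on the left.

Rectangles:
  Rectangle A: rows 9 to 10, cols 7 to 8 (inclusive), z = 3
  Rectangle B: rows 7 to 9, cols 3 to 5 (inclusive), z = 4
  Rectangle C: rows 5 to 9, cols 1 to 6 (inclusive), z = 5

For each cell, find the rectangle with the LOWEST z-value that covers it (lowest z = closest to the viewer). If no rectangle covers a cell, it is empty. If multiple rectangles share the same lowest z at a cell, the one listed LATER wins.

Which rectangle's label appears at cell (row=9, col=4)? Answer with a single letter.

Answer: B

Derivation:
Check cell (9,4):
  A: rows 9-10 cols 7-8 -> outside (col miss)
  B: rows 7-9 cols 3-5 z=4 -> covers; best now B (z=4)
  C: rows 5-9 cols 1-6 z=5 -> covers; best now B (z=4)
Winner: B at z=4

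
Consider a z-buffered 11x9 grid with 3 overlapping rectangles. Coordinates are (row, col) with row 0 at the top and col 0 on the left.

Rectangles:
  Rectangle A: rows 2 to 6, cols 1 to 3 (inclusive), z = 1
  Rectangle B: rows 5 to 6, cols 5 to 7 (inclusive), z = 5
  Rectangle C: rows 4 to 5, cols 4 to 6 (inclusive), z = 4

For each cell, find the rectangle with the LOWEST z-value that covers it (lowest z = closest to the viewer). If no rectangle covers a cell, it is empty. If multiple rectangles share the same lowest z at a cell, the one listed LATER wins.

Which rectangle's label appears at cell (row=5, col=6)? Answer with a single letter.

Check cell (5,6):
  A: rows 2-6 cols 1-3 -> outside (col miss)
  B: rows 5-6 cols 5-7 z=5 -> covers; best now B (z=5)
  C: rows 4-5 cols 4-6 z=4 -> covers; best now C (z=4)
Winner: C at z=4

Answer: C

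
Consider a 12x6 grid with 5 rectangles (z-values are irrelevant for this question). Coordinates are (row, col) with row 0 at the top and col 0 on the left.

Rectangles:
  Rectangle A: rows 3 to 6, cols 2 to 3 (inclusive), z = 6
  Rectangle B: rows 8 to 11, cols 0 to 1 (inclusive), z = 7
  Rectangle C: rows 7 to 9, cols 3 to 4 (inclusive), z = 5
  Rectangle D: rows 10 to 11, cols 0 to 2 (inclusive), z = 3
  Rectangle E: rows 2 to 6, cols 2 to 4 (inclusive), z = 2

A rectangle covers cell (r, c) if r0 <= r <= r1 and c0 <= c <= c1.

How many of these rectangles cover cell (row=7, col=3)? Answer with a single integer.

Answer: 1

Derivation:
Check cell (7,3):
  A: rows 3-6 cols 2-3 -> outside (row miss)
  B: rows 8-11 cols 0-1 -> outside (row miss)
  C: rows 7-9 cols 3-4 -> covers
  D: rows 10-11 cols 0-2 -> outside (row miss)
  E: rows 2-6 cols 2-4 -> outside (row miss)
Count covering = 1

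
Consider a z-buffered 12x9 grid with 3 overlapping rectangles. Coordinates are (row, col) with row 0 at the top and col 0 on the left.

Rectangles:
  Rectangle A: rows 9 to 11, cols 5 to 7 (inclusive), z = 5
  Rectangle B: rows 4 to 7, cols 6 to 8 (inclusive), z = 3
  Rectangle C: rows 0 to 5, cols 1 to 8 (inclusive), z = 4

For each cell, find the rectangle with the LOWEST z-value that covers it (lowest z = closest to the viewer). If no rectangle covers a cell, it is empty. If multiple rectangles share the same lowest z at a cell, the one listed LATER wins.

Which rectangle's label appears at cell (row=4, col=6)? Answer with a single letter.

Answer: B

Derivation:
Check cell (4,6):
  A: rows 9-11 cols 5-7 -> outside (row miss)
  B: rows 4-7 cols 6-8 z=3 -> covers; best now B (z=3)
  C: rows 0-5 cols 1-8 z=4 -> covers; best now B (z=3)
Winner: B at z=3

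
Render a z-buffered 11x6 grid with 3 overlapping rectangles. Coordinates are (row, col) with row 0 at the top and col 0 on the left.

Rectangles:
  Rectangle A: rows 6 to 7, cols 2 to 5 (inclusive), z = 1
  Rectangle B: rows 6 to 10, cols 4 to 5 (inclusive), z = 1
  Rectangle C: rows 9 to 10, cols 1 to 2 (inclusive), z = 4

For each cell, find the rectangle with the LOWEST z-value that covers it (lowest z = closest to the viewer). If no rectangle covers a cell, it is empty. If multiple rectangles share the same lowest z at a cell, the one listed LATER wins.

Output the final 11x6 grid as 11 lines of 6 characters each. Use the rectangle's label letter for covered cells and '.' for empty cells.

......
......
......
......
......
......
..AABB
..AABB
....BB
.CC.BB
.CC.BB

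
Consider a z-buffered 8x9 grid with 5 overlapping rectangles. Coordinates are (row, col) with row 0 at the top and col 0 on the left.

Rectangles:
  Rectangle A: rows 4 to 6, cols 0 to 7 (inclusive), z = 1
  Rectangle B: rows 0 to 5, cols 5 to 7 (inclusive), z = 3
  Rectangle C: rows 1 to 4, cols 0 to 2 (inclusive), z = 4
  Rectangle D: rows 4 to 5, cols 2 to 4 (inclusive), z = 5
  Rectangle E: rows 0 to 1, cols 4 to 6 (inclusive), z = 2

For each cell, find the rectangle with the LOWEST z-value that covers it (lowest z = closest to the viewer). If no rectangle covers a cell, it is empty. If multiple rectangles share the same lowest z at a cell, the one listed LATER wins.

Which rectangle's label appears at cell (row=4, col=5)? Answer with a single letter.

Check cell (4,5):
  A: rows 4-6 cols 0-7 z=1 -> covers; best now A (z=1)
  B: rows 0-5 cols 5-7 z=3 -> covers; best now A (z=1)
  C: rows 1-4 cols 0-2 -> outside (col miss)
  D: rows 4-5 cols 2-4 -> outside (col miss)
  E: rows 0-1 cols 4-6 -> outside (row miss)
Winner: A at z=1

Answer: A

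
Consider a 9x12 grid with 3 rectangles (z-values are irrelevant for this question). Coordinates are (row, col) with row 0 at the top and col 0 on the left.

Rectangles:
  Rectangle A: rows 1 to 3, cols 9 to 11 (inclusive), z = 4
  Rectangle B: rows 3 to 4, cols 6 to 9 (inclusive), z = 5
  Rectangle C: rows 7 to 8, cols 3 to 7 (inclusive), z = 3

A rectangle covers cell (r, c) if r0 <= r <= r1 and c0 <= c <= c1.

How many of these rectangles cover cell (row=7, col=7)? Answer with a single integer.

Answer: 1

Derivation:
Check cell (7,7):
  A: rows 1-3 cols 9-11 -> outside (row miss)
  B: rows 3-4 cols 6-9 -> outside (row miss)
  C: rows 7-8 cols 3-7 -> covers
Count covering = 1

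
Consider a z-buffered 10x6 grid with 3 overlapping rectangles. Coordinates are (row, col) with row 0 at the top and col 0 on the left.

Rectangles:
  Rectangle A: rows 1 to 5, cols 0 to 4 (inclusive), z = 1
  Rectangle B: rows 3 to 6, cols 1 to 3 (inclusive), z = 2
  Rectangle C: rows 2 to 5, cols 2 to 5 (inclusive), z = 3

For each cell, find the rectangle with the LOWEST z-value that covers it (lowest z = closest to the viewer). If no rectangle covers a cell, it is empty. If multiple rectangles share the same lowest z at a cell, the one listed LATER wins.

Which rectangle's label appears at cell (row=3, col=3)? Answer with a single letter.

Check cell (3,3):
  A: rows 1-5 cols 0-4 z=1 -> covers; best now A (z=1)
  B: rows 3-6 cols 1-3 z=2 -> covers; best now A (z=1)
  C: rows 2-5 cols 2-5 z=3 -> covers; best now A (z=1)
Winner: A at z=1

Answer: A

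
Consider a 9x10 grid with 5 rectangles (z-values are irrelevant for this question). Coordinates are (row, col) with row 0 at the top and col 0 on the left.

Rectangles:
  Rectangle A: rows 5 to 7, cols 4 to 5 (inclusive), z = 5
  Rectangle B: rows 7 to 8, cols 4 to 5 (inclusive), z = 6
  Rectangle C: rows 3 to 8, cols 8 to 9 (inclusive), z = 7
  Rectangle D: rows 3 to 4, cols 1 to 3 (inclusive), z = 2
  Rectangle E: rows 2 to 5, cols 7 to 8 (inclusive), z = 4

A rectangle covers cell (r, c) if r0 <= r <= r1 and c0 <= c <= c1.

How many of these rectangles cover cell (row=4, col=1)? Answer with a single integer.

Check cell (4,1):
  A: rows 5-7 cols 4-5 -> outside (row miss)
  B: rows 7-8 cols 4-5 -> outside (row miss)
  C: rows 3-8 cols 8-9 -> outside (col miss)
  D: rows 3-4 cols 1-3 -> covers
  E: rows 2-5 cols 7-8 -> outside (col miss)
Count covering = 1

Answer: 1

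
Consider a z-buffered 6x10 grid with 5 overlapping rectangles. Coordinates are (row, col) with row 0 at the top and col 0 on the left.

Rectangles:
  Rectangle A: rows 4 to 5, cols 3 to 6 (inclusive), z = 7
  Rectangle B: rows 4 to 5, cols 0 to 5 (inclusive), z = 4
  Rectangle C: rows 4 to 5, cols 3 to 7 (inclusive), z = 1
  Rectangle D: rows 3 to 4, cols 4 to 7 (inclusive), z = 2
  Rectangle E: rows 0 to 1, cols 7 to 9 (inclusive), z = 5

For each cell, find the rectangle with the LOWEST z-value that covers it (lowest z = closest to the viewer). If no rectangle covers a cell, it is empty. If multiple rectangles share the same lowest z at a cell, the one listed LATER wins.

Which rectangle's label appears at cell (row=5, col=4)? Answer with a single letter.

Answer: C

Derivation:
Check cell (5,4):
  A: rows 4-5 cols 3-6 z=7 -> covers; best now A (z=7)
  B: rows 4-5 cols 0-5 z=4 -> covers; best now B (z=4)
  C: rows 4-5 cols 3-7 z=1 -> covers; best now C (z=1)
  D: rows 3-4 cols 4-7 -> outside (row miss)
  E: rows 0-1 cols 7-9 -> outside (row miss)
Winner: C at z=1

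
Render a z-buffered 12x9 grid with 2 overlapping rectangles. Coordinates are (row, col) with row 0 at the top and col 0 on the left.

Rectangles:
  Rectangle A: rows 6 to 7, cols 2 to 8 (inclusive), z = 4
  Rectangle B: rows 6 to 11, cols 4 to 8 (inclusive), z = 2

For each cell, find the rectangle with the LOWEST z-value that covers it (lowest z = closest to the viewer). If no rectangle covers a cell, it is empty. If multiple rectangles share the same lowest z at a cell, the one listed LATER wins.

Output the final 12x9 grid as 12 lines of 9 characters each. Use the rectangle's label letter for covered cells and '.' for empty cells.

.........
.........
.........
.........
.........
.........
..AABBBBB
..AABBBBB
....BBBBB
....BBBBB
....BBBBB
....BBBBB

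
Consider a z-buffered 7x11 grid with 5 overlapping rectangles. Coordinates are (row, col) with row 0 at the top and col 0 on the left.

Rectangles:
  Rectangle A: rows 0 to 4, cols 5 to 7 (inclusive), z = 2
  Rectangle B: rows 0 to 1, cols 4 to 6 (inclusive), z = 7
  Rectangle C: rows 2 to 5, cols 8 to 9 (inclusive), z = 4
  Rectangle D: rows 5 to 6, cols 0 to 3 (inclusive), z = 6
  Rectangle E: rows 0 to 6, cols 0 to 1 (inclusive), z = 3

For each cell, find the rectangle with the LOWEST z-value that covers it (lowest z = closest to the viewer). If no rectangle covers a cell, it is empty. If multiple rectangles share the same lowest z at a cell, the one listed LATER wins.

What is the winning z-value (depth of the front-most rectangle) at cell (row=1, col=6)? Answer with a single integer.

Check cell (1,6):
  A: rows 0-4 cols 5-7 z=2 -> covers; best now A (z=2)
  B: rows 0-1 cols 4-6 z=7 -> covers; best now A (z=2)
  C: rows 2-5 cols 8-9 -> outside (row miss)
  D: rows 5-6 cols 0-3 -> outside (row miss)
  E: rows 0-6 cols 0-1 -> outside (col miss)
Winner: A at z=2

Answer: 2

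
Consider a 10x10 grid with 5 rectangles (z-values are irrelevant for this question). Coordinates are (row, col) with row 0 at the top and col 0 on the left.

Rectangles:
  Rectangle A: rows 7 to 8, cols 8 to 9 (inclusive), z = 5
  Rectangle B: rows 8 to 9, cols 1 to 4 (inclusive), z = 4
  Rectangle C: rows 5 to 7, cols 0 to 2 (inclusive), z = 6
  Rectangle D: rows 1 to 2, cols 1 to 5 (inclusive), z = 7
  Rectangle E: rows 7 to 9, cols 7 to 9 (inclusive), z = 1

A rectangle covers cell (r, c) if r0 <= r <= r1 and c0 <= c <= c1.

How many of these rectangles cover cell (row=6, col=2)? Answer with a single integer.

Answer: 1

Derivation:
Check cell (6,2):
  A: rows 7-8 cols 8-9 -> outside (row miss)
  B: rows 8-9 cols 1-4 -> outside (row miss)
  C: rows 5-7 cols 0-2 -> covers
  D: rows 1-2 cols 1-5 -> outside (row miss)
  E: rows 7-9 cols 7-9 -> outside (row miss)
Count covering = 1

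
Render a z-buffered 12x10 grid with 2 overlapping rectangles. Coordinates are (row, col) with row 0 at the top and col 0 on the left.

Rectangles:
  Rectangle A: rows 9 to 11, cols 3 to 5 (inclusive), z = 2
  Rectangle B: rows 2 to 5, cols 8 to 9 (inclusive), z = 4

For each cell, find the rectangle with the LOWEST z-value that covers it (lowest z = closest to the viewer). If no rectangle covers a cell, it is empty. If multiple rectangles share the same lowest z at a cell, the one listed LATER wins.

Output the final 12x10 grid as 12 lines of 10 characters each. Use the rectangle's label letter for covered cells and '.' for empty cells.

..........
..........
........BB
........BB
........BB
........BB
..........
..........
..........
...AAA....
...AAA....
...AAA....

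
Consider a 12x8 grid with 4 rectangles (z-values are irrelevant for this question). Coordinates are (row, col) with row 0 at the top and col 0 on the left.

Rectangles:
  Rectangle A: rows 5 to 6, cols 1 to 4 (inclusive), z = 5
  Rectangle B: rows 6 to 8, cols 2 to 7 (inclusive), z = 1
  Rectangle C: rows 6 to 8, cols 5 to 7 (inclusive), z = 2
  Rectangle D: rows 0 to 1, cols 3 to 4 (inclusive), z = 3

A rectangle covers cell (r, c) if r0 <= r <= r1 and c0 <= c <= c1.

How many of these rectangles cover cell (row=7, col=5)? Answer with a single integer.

Check cell (7,5):
  A: rows 5-6 cols 1-4 -> outside (row miss)
  B: rows 6-8 cols 2-7 -> covers
  C: rows 6-8 cols 5-7 -> covers
  D: rows 0-1 cols 3-4 -> outside (row miss)
Count covering = 2

Answer: 2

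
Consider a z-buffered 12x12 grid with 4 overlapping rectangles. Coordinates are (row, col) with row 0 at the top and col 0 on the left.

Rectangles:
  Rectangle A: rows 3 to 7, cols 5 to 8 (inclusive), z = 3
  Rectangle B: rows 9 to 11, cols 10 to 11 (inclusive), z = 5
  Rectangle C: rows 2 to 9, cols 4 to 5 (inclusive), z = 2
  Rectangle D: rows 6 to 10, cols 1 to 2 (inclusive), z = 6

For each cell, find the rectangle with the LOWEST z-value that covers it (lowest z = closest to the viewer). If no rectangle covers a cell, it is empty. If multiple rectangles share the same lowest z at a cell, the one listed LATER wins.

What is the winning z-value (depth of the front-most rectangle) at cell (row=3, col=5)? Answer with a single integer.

Answer: 2

Derivation:
Check cell (3,5):
  A: rows 3-7 cols 5-8 z=3 -> covers; best now A (z=3)
  B: rows 9-11 cols 10-11 -> outside (row miss)
  C: rows 2-9 cols 4-5 z=2 -> covers; best now C (z=2)
  D: rows 6-10 cols 1-2 -> outside (row miss)
Winner: C at z=2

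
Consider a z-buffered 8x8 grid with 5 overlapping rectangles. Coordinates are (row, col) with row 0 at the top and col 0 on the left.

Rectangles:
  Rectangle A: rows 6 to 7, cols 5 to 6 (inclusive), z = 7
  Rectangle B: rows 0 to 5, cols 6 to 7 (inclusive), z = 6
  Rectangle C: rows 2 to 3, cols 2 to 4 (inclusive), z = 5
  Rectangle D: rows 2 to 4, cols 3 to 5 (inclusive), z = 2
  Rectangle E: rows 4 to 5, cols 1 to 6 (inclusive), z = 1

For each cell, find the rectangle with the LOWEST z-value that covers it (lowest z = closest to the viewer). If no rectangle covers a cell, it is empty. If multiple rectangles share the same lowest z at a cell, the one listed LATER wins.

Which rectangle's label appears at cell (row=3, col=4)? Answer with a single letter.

Check cell (3,4):
  A: rows 6-7 cols 5-6 -> outside (row miss)
  B: rows 0-5 cols 6-7 -> outside (col miss)
  C: rows 2-3 cols 2-4 z=5 -> covers; best now C (z=5)
  D: rows 2-4 cols 3-5 z=2 -> covers; best now D (z=2)
  E: rows 4-5 cols 1-6 -> outside (row miss)
Winner: D at z=2

Answer: D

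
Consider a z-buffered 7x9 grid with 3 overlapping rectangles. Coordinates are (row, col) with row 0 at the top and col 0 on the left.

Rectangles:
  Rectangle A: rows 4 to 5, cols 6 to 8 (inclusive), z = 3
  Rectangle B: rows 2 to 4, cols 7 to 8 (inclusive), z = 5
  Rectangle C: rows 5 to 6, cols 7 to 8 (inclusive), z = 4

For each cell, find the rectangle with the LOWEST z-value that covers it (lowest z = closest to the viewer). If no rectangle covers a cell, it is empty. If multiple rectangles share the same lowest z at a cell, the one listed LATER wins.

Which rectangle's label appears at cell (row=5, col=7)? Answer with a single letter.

Check cell (5,7):
  A: rows 4-5 cols 6-8 z=3 -> covers; best now A (z=3)
  B: rows 2-4 cols 7-8 -> outside (row miss)
  C: rows 5-6 cols 7-8 z=4 -> covers; best now A (z=3)
Winner: A at z=3

Answer: A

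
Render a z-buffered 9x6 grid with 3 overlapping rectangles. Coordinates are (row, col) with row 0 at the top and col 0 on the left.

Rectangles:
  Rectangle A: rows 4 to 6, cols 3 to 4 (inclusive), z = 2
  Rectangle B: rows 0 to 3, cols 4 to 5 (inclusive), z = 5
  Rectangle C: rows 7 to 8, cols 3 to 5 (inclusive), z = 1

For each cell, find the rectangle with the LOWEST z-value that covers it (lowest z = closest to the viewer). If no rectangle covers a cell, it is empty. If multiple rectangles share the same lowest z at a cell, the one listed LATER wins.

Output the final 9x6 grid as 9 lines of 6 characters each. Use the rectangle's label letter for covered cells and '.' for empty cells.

....BB
....BB
....BB
....BB
...AA.
...AA.
...AA.
...CCC
...CCC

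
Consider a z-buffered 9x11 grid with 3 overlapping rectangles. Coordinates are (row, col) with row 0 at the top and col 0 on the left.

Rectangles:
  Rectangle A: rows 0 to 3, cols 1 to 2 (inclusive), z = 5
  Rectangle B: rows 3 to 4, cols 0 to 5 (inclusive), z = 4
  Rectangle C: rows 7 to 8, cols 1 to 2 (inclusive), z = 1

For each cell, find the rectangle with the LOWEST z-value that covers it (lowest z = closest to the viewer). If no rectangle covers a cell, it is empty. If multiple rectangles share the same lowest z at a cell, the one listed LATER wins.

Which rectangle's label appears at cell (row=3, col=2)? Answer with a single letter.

Check cell (3,2):
  A: rows 0-3 cols 1-2 z=5 -> covers; best now A (z=5)
  B: rows 3-4 cols 0-5 z=4 -> covers; best now B (z=4)
  C: rows 7-8 cols 1-2 -> outside (row miss)
Winner: B at z=4

Answer: B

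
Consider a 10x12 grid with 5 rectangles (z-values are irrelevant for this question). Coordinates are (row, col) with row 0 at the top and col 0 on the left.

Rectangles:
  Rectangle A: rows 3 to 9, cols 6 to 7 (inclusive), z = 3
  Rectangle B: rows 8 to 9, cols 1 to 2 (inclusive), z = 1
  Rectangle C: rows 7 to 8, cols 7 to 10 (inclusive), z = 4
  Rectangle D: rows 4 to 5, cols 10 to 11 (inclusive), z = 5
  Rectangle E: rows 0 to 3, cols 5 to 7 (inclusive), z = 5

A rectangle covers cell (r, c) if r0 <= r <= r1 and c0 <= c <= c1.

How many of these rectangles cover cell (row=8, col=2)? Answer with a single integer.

Answer: 1

Derivation:
Check cell (8,2):
  A: rows 3-9 cols 6-7 -> outside (col miss)
  B: rows 8-9 cols 1-2 -> covers
  C: rows 7-8 cols 7-10 -> outside (col miss)
  D: rows 4-5 cols 10-11 -> outside (row miss)
  E: rows 0-3 cols 5-7 -> outside (row miss)
Count covering = 1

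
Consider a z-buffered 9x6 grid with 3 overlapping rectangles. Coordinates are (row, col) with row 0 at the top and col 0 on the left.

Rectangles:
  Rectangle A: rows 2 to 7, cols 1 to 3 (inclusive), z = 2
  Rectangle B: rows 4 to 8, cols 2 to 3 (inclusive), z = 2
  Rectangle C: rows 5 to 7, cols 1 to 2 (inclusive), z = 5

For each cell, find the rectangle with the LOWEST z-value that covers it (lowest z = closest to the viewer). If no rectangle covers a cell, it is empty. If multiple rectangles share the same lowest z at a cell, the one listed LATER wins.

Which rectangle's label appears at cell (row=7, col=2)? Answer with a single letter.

Check cell (7,2):
  A: rows 2-7 cols 1-3 z=2 -> covers; best now A (z=2)
  B: rows 4-8 cols 2-3 z=2 -> covers; best now B (z=2)
  C: rows 5-7 cols 1-2 z=5 -> covers; best now B (z=2)
Winner: B at z=2

Answer: B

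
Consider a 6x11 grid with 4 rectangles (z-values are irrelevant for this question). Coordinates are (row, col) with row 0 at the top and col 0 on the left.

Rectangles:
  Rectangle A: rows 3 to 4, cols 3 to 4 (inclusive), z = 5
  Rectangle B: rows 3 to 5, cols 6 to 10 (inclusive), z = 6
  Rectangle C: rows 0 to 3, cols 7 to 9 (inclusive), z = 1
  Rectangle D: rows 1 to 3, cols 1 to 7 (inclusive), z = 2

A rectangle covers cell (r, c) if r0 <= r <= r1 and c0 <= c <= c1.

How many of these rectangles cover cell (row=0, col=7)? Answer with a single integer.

Check cell (0,7):
  A: rows 3-4 cols 3-4 -> outside (row miss)
  B: rows 3-5 cols 6-10 -> outside (row miss)
  C: rows 0-3 cols 7-9 -> covers
  D: rows 1-3 cols 1-7 -> outside (row miss)
Count covering = 1

Answer: 1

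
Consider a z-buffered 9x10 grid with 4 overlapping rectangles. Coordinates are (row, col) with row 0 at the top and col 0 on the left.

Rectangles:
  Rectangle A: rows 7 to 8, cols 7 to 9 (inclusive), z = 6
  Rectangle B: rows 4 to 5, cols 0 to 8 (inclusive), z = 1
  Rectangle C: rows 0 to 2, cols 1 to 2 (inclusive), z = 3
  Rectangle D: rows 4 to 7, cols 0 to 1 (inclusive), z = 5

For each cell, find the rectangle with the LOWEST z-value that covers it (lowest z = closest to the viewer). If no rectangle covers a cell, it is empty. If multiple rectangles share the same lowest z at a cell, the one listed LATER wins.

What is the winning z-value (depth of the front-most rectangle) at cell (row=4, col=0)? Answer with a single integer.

Check cell (4,0):
  A: rows 7-8 cols 7-9 -> outside (row miss)
  B: rows 4-5 cols 0-8 z=1 -> covers; best now B (z=1)
  C: rows 0-2 cols 1-2 -> outside (row miss)
  D: rows 4-7 cols 0-1 z=5 -> covers; best now B (z=1)
Winner: B at z=1

Answer: 1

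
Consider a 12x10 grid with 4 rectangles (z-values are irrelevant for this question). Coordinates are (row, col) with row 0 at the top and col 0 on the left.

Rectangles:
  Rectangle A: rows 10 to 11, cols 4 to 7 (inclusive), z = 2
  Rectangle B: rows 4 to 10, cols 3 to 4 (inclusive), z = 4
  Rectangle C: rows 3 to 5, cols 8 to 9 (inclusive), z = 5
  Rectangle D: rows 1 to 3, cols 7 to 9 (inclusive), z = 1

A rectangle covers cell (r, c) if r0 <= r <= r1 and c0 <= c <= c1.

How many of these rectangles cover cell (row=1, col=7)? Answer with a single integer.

Check cell (1,7):
  A: rows 10-11 cols 4-7 -> outside (row miss)
  B: rows 4-10 cols 3-4 -> outside (row miss)
  C: rows 3-5 cols 8-9 -> outside (row miss)
  D: rows 1-3 cols 7-9 -> covers
Count covering = 1

Answer: 1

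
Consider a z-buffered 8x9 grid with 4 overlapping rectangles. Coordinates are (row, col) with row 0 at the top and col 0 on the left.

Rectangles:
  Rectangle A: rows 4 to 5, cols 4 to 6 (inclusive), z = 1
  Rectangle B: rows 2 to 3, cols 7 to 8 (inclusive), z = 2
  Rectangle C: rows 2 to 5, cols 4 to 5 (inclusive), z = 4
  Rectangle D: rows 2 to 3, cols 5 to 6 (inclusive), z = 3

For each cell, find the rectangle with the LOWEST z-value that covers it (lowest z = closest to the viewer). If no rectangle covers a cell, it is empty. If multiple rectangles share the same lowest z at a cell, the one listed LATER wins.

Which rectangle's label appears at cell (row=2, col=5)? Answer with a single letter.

Answer: D

Derivation:
Check cell (2,5):
  A: rows 4-5 cols 4-6 -> outside (row miss)
  B: rows 2-3 cols 7-8 -> outside (col miss)
  C: rows 2-5 cols 4-5 z=4 -> covers; best now C (z=4)
  D: rows 2-3 cols 5-6 z=3 -> covers; best now D (z=3)
Winner: D at z=3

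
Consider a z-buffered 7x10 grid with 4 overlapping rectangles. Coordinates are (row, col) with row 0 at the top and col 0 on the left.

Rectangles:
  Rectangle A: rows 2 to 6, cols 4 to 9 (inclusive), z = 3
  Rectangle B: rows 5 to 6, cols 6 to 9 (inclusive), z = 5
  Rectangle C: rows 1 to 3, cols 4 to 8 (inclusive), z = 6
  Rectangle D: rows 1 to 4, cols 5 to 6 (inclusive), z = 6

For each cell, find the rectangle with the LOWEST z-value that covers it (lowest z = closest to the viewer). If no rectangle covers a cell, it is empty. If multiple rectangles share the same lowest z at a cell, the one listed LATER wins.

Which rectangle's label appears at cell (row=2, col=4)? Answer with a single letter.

Answer: A

Derivation:
Check cell (2,4):
  A: rows 2-6 cols 4-9 z=3 -> covers; best now A (z=3)
  B: rows 5-6 cols 6-9 -> outside (row miss)
  C: rows 1-3 cols 4-8 z=6 -> covers; best now A (z=3)
  D: rows 1-4 cols 5-6 -> outside (col miss)
Winner: A at z=3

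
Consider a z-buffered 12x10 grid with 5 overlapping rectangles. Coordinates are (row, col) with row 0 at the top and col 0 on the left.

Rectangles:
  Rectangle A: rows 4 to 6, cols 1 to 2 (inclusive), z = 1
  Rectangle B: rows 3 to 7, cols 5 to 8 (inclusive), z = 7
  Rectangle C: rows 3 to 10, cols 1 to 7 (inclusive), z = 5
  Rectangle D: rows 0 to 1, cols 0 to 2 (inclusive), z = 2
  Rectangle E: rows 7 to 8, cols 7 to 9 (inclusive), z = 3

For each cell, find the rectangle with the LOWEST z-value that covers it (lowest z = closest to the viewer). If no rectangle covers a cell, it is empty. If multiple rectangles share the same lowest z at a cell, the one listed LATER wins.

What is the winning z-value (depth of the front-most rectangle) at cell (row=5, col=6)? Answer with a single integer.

Answer: 5

Derivation:
Check cell (5,6):
  A: rows 4-6 cols 1-2 -> outside (col miss)
  B: rows 3-7 cols 5-8 z=7 -> covers; best now B (z=7)
  C: rows 3-10 cols 1-7 z=5 -> covers; best now C (z=5)
  D: rows 0-1 cols 0-2 -> outside (row miss)
  E: rows 7-8 cols 7-9 -> outside (row miss)
Winner: C at z=5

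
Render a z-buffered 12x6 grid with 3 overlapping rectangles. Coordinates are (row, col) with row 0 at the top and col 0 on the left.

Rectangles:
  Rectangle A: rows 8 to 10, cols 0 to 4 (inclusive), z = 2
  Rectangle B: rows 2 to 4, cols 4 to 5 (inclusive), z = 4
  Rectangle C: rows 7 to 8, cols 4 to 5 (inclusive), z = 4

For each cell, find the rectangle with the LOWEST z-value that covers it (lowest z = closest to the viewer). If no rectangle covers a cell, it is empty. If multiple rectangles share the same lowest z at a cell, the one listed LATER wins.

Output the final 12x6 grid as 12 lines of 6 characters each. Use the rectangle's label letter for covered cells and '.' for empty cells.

......
......
....BB
....BB
....BB
......
......
....CC
AAAAAC
AAAAA.
AAAAA.
......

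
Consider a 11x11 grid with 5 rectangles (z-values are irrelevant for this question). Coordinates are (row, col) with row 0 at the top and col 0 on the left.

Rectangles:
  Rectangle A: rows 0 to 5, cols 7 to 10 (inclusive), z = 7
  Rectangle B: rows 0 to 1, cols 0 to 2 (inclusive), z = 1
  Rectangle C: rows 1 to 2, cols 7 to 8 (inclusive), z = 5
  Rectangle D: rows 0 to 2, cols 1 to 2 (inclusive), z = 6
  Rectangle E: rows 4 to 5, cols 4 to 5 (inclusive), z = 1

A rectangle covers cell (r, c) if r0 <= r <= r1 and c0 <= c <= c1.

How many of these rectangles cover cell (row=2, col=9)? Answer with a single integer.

Check cell (2,9):
  A: rows 0-5 cols 7-10 -> covers
  B: rows 0-1 cols 0-2 -> outside (row miss)
  C: rows 1-2 cols 7-8 -> outside (col miss)
  D: rows 0-2 cols 1-2 -> outside (col miss)
  E: rows 4-5 cols 4-5 -> outside (row miss)
Count covering = 1

Answer: 1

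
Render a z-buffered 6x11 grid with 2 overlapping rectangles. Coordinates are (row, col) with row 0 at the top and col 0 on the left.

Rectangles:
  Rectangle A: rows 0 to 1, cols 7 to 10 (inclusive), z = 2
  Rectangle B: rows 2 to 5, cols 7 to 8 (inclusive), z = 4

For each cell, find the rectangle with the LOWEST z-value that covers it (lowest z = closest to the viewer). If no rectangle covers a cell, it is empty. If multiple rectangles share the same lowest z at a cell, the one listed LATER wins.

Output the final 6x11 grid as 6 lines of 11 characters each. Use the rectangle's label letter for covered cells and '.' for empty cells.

.......AAAA
.......AAAA
.......BB..
.......BB..
.......BB..
.......BB..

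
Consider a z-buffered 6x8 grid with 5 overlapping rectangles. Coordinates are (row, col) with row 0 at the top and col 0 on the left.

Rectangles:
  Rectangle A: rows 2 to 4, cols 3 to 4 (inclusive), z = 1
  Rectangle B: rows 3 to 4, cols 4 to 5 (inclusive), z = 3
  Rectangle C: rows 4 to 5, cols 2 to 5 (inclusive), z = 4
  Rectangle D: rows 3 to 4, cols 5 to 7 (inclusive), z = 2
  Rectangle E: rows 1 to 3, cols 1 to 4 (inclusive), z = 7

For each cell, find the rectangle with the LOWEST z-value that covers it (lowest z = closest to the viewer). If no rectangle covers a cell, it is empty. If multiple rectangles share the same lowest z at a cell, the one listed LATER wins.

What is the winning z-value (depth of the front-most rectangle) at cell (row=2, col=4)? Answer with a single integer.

Answer: 1

Derivation:
Check cell (2,4):
  A: rows 2-4 cols 3-4 z=1 -> covers; best now A (z=1)
  B: rows 3-4 cols 4-5 -> outside (row miss)
  C: rows 4-5 cols 2-5 -> outside (row miss)
  D: rows 3-4 cols 5-7 -> outside (row miss)
  E: rows 1-3 cols 1-4 z=7 -> covers; best now A (z=1)
Winner: A at z=1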